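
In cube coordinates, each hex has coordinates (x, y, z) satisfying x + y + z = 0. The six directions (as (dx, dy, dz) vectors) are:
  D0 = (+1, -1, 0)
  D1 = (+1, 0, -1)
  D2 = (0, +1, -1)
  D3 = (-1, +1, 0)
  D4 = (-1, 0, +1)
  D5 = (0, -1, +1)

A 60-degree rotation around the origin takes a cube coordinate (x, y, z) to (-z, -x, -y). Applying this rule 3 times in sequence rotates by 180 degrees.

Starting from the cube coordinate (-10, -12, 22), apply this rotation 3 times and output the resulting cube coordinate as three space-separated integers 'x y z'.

Answer: 10 12 -22

Derivation:
Start: (-10, -12, 22)
Step 1: (-10, -12, 22) -> (-(22), -(-10), -(-12)) = (-22, 10, 12)
Step 2: (-22, 10, 12) -> (-(12), -(-22), -(10)) = (-12, 22, -10)
Step 3: (-12, 22, -10) -> (-(-10), -(-12), -(22)) = (10, 12, -22)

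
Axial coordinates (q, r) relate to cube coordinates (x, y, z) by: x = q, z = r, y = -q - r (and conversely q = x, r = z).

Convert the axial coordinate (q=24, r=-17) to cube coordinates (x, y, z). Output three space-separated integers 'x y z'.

Answer: 24 -7 -17

Derivation:
x = q = 24
z = r = -17
y = -x - z = -(24) - (-17) = -7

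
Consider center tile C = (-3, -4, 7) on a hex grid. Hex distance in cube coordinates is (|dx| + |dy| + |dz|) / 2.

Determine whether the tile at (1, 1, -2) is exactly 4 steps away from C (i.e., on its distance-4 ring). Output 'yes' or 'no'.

|px - cx| = |1 - (-3)| = 4
|py - cy| = |1 - (-4)| = 5
|pz - cz| = |-2 - 7| = 9
distance = (4+5+9)/2 = 18/2 = 9
radius = 4; distance != radius -> no

Answer: no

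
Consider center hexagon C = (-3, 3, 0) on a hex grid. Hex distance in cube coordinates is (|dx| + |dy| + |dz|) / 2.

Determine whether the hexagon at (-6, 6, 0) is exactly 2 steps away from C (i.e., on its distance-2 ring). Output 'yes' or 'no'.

|px - cx| = |-6 - (-3)| = 3
|py - cy| = |6 - 3| = 3
|pz - cz| = |0 - 0| = 0
distance = (3+3+0)/2 = 6/2 = 3
radius = 2; distance != radius -> no

Answer: no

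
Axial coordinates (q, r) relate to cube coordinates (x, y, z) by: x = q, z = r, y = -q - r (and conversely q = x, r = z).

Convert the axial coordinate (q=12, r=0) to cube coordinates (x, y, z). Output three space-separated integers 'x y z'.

Answer: 12 -12 0

Derivation:
x = q = 12
z = r = 0
y = -x - z = -(12) - (0) = -12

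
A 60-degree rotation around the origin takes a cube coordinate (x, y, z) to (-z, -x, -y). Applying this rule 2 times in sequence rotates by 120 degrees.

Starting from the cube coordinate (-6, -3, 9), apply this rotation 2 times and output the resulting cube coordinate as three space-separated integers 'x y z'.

Start: (-6, -3, 9)
Step 1: (-6, -3, 9) -> (-(9), -(-6), -(-3)) = (-9, 6, 3)
Step 2: (-9, 6, 3) -> (-(3), -(-9), -(6)) = (-3, 9, -6)

Answer: -3 9 -6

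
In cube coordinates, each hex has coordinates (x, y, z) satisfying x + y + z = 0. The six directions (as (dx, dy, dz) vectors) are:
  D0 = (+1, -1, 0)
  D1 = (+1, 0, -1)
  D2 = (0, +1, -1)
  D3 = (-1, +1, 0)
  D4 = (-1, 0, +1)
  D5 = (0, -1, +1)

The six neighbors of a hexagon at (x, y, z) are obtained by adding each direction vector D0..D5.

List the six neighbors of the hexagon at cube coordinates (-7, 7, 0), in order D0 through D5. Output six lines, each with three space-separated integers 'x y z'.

Center: (-7, 7, 0). Add each direction:
  D0: (-7, 7, 0) + (1, -1, 0) = (-6, 6, 0)
  D1: (-7, 7, 0) + (1, 0, -1) = (-6, 7, -1)
  D2: (-7, 7, 0) + (0, 1, -1) = (-7, 8, -1)
  D3: (-7, 7, 0) + (-1, 1, 0) = (-8, 8, 0)
  D4: (-7, 7, 0) + (-1, 0, 1) = (-8, 7, 1)
  D5: (-7, 7, 0) + (0, -1, 1) = (-7, 6, 1)

Answer: -6 6 0
-6 7 -1
-7 8 -1
-8 8 0
-8 7 1
-7 6 1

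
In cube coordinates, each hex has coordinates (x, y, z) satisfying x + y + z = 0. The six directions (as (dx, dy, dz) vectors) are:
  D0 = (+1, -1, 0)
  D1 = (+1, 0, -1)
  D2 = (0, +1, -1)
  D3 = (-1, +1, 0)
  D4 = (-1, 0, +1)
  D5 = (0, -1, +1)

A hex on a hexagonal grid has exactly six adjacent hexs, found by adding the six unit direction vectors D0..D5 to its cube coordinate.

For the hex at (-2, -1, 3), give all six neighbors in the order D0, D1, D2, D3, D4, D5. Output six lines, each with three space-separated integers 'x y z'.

Answer: -1 -2 3
-1 -1 2
-2 0 2
-3 0 3
-3 -1 4
-2 -2 4

Derivation:
Center: (-2, -1, 3). Add each direction:
  D0: (-2, -1, 3) + (1, -1, 0) = (-1, -2, 3)
  D1: (-2, -1, 3) + (1, 0, -1) = (-1, -1, 2)
  D2: (-2, -1, 3) + (0, 1, -1) = (-2, 0, 2)
  D3: (-2, -1, 3) + (-1, 1, 0) = (-3, 0, 3)
  D4: (-2, -1, 3) + (-1, 0, 1) = (-3, -1, 4)
  D5: (-2, -1, 3) + (0, -1, 1) = (-2, -2, 4)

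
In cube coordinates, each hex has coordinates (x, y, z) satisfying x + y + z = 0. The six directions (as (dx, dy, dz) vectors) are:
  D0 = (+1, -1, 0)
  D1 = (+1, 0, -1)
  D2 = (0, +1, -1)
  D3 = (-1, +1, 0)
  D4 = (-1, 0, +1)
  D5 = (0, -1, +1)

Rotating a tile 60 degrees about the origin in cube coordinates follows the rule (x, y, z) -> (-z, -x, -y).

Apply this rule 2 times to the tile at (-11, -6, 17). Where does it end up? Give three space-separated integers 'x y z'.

Answer: -6 17 -11

Derivation:
Start: (-11, -6, 17)
Step 1: (-11, -6, 17) -> (-(17), -(-11), -(-6)) = (-17, 11, 6)
Step 2: (-17, 11, 6) -> (-(6), -(-17), -(11)) = (-6, 17, -11)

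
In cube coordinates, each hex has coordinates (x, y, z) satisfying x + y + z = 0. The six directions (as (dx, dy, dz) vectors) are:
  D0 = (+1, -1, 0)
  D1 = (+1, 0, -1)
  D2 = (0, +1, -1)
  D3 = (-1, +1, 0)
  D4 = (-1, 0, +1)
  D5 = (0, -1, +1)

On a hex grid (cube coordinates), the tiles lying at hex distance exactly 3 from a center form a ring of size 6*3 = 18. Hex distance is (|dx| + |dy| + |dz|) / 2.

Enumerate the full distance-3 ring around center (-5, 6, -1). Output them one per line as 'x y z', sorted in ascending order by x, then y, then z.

Answer: -8 6 2
-8 7 1
-8 8 0
-8 9 -1
-7 5 2
-7 9 -2
-6 4 2
-6 9 -3
-5 3 2
-5 9 -4
-4 3 1
-4 8 -4
-3 3 0
-3 7 -4
-2 3 -1
-2 4 -2
-2 5 -3
-2 6 -4

Derivation:
Walk ring at distance 3 from (-5, 6, -1):
Start at center + D4*3 = (-8, 6, 2)
  hex 0: (-8, 6, 2)
  hex 1: (-7, 5, 2)
  hex 2: (-6, 4, 2)
  hex 3: (-5, 3, 2)
  hex 4: (-4, 3, 1)
  hex 5: (-3, 3, 0)
  hex 6: (-2, 3, -1)
  hex 7: (-2, 4, -2)
  hex 8: (-2, 5, -3)
  hex 9: (-2, 6, -4)
  hex 10: (-3, 7, -4)
  hex 11: (-4, 8, -4)
  hex 12: (-5, 9, -4)
  hex 13: (-6, 9, -3)
  hex 14: (-7, 9, -2)
  hex 15: (-8, 9, -1)
  hex 16: (-8, 8, 0)
  hex 17: (-8, 7, 1)
Sorted: 18 hexes.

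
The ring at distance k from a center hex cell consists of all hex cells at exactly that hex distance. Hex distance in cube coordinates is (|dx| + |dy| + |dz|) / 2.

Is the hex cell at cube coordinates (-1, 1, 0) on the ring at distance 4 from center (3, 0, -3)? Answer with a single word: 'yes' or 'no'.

|px - cx| = |-1 - 3| = 4
|py - cy| = |1 - 0| = 1
|pz - cz| = |0 - (-3)| = 3
distance = (4+1+3)/2 = 8/2 = 4
radius = 4; distance == radius -> yes

Answer: yes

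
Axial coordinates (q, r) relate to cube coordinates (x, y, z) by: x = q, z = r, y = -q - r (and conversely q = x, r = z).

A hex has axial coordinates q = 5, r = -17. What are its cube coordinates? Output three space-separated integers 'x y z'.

Answer: 5 12 -17

Derivation:
x = q = 5
z = r = -17
y = -x - z = -(5) - (-17) = 12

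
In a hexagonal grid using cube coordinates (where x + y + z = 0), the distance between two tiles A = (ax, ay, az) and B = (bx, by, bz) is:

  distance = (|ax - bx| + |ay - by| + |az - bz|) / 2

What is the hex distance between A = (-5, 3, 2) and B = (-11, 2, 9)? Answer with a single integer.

Answer: 7

Derivation:
|ax - bx| = |-5 - (-11)| = 6
|ay - by| = |3 - 2| = 1
|az - bz| = |2 - 9| = 7
distance = (6 + 1 + 7) / 2 = 14 / 2 = 7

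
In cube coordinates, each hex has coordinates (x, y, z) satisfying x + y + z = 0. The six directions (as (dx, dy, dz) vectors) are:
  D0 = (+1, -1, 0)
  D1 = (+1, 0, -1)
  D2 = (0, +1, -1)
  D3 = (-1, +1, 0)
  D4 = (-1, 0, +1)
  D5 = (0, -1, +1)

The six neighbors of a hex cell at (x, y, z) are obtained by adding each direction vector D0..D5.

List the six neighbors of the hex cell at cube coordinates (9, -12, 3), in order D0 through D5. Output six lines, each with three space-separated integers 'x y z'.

Answer: 10 -13 3
10 -12 2
9 -11 2
8 -11 3
8 -12 4
9 -13 4

Derivation:
Center: (9, -12, 3). Add each direction:
  D0: (9, -12, 3) + (1, -1, 0) = (10, -13, 3)
  D1: (9, -12, 3) + (1, 0, -1) = (10, -12, 2)
  D2: (9, -12, 3) + (0, 1, -1) = (9, -11, 2)
  D3: (9, -12, 3) + (-1, 1, 0) = (8, -11, 3)
  D4: (9, -12, 3) + (-1, 0, 1) = (8, -12, 4)
  D5: (9, -12, 3) + (0, -1, 1) = (9, -13, 4)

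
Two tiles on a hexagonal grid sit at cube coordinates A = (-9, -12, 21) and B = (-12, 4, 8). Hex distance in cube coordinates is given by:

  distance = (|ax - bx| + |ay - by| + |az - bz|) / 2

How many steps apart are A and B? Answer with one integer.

|ax - bx| = |-9 - (-12)| = 3
|ay - by| = |-12 - 4| = 16
|az - bz| = |21 - 8| = 13
distance = (3 + 16 + 13) / 2 = 32 / 2 = 16

Answer: 16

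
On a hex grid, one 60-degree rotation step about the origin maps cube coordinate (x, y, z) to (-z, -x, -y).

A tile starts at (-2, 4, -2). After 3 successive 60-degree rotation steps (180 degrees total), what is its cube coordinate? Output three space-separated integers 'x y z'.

Start: (-2, 4, -2)
Step 1: (-2, 4, -2) -> (-(-2), -(-2), -(4)) = (2, 2, -4)
Step 2: (2, 2, -4) -> (-(-4), -(2), -(2)) = (4, -2, -2)
Step 3: (4, -2, -2) -> (-(-2), -(4), -(-2)) = (2, -4, 2)

Answer: 2 -4 2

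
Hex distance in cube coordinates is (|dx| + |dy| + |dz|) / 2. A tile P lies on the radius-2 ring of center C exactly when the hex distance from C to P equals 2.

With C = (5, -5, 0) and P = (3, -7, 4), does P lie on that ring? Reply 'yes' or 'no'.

Answer: no

Derivation:
|px - cx| = |3 - 5| = 2
|py - cy| = |-7 - (-5)| = 2
|pz - cz| = |4 - 0| = 4
distance = (2+2+4)/2 = 8/2 = 4
radius = 2; distance != radius -> no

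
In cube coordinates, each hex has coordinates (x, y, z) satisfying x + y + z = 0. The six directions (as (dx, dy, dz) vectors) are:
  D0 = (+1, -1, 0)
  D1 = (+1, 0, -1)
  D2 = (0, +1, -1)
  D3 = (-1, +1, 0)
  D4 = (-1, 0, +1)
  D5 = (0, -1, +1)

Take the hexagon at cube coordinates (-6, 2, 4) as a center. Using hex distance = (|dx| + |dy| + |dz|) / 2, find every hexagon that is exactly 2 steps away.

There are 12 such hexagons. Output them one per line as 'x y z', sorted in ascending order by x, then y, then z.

Answer: -8 2 6
-8 3 5
-8 4 4
-7 1 6
-7 4 3
-6 0 6
-6 4 2
-5 0 5
-5 3 2
-4 0 4
-4 1 3
-4 2 2

Derivation:
Walk ring at distance 2 from (-6, 2, 4):
Start at center + D4*2 = (-8, 2, 6)
  hex 0: (-8, 2, 6)
  hex 1: (-7, 1, 6)
  hex 2: (-6, 0, 6)
  hex 3: (-5, 0, 5)
  hex 4: (-4, 0, 4)
  hex 5: (-4, 1, 3)
  hex 6: (-4, 2, 2)
  hex 7: (-5, 3, 2)
  hex 8: (-6, 4, 2)
  hex 9: (-7, 4, 3)
  hex 10: (-8, 4, 4)
  hex 11: (-8, 3, 5)
Sorted: 12 hexes.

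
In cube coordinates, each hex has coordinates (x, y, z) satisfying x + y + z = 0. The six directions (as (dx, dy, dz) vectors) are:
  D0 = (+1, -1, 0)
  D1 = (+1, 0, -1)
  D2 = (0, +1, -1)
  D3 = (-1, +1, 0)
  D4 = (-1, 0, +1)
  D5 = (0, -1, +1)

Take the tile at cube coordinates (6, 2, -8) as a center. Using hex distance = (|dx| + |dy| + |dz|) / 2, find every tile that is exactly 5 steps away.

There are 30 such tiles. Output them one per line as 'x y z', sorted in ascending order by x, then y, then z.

Answer: 1 2 -3
1 3 -4
1 4 -5
1 5 -6
1 6 -7
1 7 -8
2 1 -3
2 7 -9
3 0 -3
3 7 -10
4 -1 -3
4 7 -11
5 -2 -3
5 7 -12
6 -3 -3
6 7 -13
7 -3 -4
7 6 -13
8 -3 -5
8 5 -13
9 -3 -6
9 4 -13
10 -3 -7
10 3 -13
11 -3 -8
11 -2 -9
11 -1 -10
11 0 -11
11 1 -12
11 2 -13

Derivation:
Walk ring at distance 5 from (6, 2, -8):
Start at center + D4*5 = (1, 2, -3)
  hex 0: (1, 2, -3)
  hex 1: (2, 1, -3)
  hex 2: (3, 0, -3)
  hex 3: (4, -1, -3)
  hex 4: (5, -2, -3)
  hex 5: (6, -3, -3)
  hex 6: (7, -3, -4)
  hex 7: (8, -3, -5)
  hex 8: (9, -3, -6)
  hex 9: (10, -3, -7)
  hex 10: (11, -3, -8)
  hex 11: (11, -2, -9)
  hex 12: (11, -1, -10)
  hex 13: (11, 0, -11)
  hex 14: (11, 1, -12)
  hex 15: (11, 2, -13)
  hex 16: (10, 3, -13)
  hex 17: (9, 4, -13)
  hex 18: (8, 5, -13)
  hex 19: (7, 6, -13)
  hex 20: (6, 7, -13)
  hex 21: (5, 7, -12)
  hex 22: (4, 7, -11)
  hex 23: (3, 7, -10)
  hex 24: (2, 7, -9)
  hex 25: (1, 7, -8)
  hex 26: (1, 6, -7)
  hex 27: (1, 5, -6)
  hex 28: (1, 4, -5)
  hex 29: (1, 3, -4)
Sorted: 30 hexes.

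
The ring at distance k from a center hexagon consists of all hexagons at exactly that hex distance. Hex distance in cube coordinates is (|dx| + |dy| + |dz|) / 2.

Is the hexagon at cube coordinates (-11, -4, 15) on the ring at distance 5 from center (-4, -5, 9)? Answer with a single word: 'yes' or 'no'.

|px - cx| = |-11 - (-4)| = 7
|py - cy| = |-4 - (-5)| = 1
|pz - cz| = |15 - 9| = 6
distance = (7+1+6)/2 = 14/2 = 7
radius = 5; distance != radius -> no

Answer: no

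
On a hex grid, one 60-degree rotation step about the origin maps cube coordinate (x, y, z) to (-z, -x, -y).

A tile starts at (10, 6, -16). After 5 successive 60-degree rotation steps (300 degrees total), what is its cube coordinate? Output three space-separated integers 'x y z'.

Start: (10, 6, -16)
Step 1: (10, 6, -16) -> (-(-16), -(10), -(6)) = (16, -10, -6)
Step 2: (16, -10, -6) -> (-(-6), -(16), -(-10)) = (6, -16, 10)
Step 3: (6, -16, 10) -> (-(10), -(6), -(-16)) = (-10, -6, 16)
Step 4: (-10, -6, 16) -> (-(16), -(-10), -(-6)) = (-16, 10, 6)
Step 5: (-16, 10, 6) -> (-(6), -(-16), -(10)) = (-6, 16, -10)

Answer: -6 16 -10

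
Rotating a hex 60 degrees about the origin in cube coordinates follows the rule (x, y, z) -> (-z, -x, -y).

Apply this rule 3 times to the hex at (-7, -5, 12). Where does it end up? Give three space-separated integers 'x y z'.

Start: (-7, -5, 12)
Step 1: (-7, -5, 12) -> (-(12), -(-7), -(-5)) = (-12, 7, 5)
Step 2: (-12, 7, 5) -> (-(5), -(-12), -(7)) = (-5, 12, -7)
Step 3: (-5, 12, -7) -> (-(-7), -(-5), -(12)) = (7, 5, -12)

Answer: 7 5 -12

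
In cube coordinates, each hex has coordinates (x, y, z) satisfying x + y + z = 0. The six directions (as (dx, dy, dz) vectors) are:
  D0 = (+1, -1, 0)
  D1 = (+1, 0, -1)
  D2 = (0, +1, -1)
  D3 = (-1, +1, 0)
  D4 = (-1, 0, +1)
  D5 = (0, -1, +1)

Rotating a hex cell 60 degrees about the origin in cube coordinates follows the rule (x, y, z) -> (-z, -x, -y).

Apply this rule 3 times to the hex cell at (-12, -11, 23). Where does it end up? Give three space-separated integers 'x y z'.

Start: (-12, -11, 23)
Step 1: (-12, -11, 23) -> (-(23), -(-12), -(-11)) = (-23, 12, 11)
Step 2: (-23, 12, 11) -> (-(11), -(-23), -(12)) = (-11, 23, -12)
Step 3: (-11, 23, -12) -> (-(-12), -(-11), -(23)) = (12, 11, -23)

Answer: 12 11 -23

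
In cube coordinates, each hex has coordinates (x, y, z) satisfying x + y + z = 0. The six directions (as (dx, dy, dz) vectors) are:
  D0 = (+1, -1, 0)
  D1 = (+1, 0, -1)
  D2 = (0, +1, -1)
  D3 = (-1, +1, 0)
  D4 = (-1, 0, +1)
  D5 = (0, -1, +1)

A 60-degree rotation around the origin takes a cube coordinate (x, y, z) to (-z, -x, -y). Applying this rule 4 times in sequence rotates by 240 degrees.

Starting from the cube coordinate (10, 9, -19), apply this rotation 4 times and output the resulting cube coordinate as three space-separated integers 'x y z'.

Answer: -19 10 9

Derivation:
Start: (10, 9, -19)
Step 1: (10, 9, -19) -> (-(-19), -(10), -(9)) = (19, -10, -9)
Step 2: (19, -10, -9) -> (-(-9), -(19), -(-10)) = (9, -19, 10)
Step 3: (9, -19, 10) -> (-(10), -(9), -(-19)) = (-10, -9, 19)
Step 4: (-10, -9, 19) -> (-(19), -(-10), -(-9)) = (-19, 10, 9)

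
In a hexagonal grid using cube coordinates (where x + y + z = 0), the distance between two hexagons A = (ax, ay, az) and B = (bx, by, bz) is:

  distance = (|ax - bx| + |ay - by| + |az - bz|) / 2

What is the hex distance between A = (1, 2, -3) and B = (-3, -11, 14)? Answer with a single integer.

Answer: 17

Derivation:
|ax - bx| = |1 - (-3)| = 4
|ay - by| = |2 - (-11)| = 13
|az - bz| = |-3 - 14| = 17
distance = (4 + 13 + 17) / 2 = 34 / 2 = 17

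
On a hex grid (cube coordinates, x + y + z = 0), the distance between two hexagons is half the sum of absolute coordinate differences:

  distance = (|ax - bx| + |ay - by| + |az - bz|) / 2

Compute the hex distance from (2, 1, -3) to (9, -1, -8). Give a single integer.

Answer: 7

Derivation:
|ax - bx| = |2 - 9| = 7
|ay - by| = |1 - (-1)| = 2
|az - bz| = |-3 - (-8)| = 5
distance = (7 + 2 + 5) / 2 = 14 / 2 = 7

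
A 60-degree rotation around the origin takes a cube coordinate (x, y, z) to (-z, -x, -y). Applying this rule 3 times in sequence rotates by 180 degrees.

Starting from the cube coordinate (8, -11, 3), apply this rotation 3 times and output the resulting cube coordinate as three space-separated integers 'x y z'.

Start: (8, -11, 3)
Step 1: (8, -11, 3) -> (-(3), -(8), -(-11)) = (-3, -8, 11)
Step 2: (-3, -8, 11) -> (-(11), -(-3), -(-8)) = (-11, 3, 8)
Step 3: (-11, 3, 8) -> (-(8), -(-11), -(3)) = (-8, 11, -3)

Answer: -8 11 -3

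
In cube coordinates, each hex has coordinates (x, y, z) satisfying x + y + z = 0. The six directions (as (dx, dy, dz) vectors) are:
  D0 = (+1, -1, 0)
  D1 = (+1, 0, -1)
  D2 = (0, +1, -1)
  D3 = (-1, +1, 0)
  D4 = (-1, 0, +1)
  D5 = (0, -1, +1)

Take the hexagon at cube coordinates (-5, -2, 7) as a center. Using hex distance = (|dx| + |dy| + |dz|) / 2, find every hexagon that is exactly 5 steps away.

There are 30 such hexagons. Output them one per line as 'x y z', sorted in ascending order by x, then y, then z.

Answer: -10 -2 12
-10 -1 11
-10 0 10
-10 1 9
-10 2 8
-10 3 7
-9 -3 12
-9 3 6
-8 -4 12
-8 3 5
-7 -5 12
-7 3 4
-6 -6 12
-6 3 3
-5 -7 12
-5 3 2
-4 -7 11
-4 2 2
-3 -7 10
-3 1 2
-2 -7 9
-2 0 2
-1 -7 8
-1 -1 2
0 -7 7
0 -6 6
0 -5 5
0 -4 4
0 -3 3
0 -2 2

Derivation:
Walk ring at distance 5 from (-5, -2, 7):
Start at center + D4*5 = (-10, -2, 12)
  hex 0: (-10, -2, 12)
  hex 1: (-9, -3, 12)
  hex 2: (-8, -4, 12)
  hex 3: (-7, -5, 12)
  hex 4: (-6, -6, 12)
  hex 5: (-5, -7, 12)
  hex 6: (-4, -7, 11)
  hex 7: (-3, -7, 10)
  hex 8: (-2, -7, 9)
  hex 9: (-1, -7, 8)
  hex 10: (0, -7, 7)
  hex 11: (0, -6, 6)
  hex 12: (0, -5, 5)
  hex 13: (0, -4, 4)
  hex 14: (0, -3, 3)
  hex 15: (0, -2, 2)
  hex 16: (-1, -1, 2)
  hex 17: (-2, 0, 2)
  hex 18: (-3, 1, 2)
  hex 19: (-4, 2, 2)
  hex 20: (-5, 3, 2)
  hex 21: (-6, 3, 3)
  hex 22: (-7, 3, 4)
  hex 23: (-8, 3, 5)
  hex 24: (-9, 3, 6)
  hex 25: (-10, 3, 7)
  hex 26: (-10, 2, 8)
  hex 27: (-10, 1, 9)
  hex 28: (-10, 0, 10)
  hex 29: (-10, -1, 11)
Sorted: 30 hexes.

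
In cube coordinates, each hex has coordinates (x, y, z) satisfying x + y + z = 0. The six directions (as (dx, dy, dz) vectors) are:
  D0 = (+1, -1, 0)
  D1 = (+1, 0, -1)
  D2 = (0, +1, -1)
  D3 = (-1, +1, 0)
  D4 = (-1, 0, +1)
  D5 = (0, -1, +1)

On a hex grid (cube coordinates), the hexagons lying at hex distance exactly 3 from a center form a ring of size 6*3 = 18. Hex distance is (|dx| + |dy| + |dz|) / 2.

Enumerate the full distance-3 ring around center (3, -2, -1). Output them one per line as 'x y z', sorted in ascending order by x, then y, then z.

Answer: 0 -2 2
0 -1 1
0 0 0
0 1 -1
1 -3 2
1 1 -2
2 -4 2
2 1 -3
3 -5 2
3 1 -4
4 -5 1
4 0 -4
5 -5 0
5 -1 -4
6 -5 -1
6 -4 -2
6 -3 -3
6 -2 -4

Derivation:
Walk ring at distance 3 from (3, -2, -1):
Start at center + D4*3 = (0, -2, 2)
  hex 0: (0, -2, 2)
  hex 1: (1, -3, 2)
  hex 2: (2, -4, 2)
  hex 3: (3, -5, 2)
  hex 4: (4, -5, 1)
  hex 5: (5, -5, 0)
  hex 6: (6, -5, -1)
  hex 7: (6, -4, -2)
  hex 8: (6, -3, -3)
  hex 9: (6, -2, -4)
  hex 10: (5, -1, -4)
  hex 11: (4, 0, -4)
  hex 12: (3, 1, -4)
  hex 13: (2, 1, -3)
  hex 14: (1, 1, -2)
  hex 15: (0, 1, -1)
  hex 16: (0, 0, 0)
  hex 17: (0, -1, 1)
Sorted: 18 hexes.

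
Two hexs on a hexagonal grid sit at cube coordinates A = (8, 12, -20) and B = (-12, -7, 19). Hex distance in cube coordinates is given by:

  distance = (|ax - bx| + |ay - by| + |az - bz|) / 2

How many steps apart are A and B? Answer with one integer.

|ax - bx| = |8 - (-12)| = 20
|ay - by| = |12 - (-7)| = 19
|az - bz| = |-20 - 19| = 39
distance = (20 + 19 + 39) / 2 = 78 / 2 = 39

Answer: 39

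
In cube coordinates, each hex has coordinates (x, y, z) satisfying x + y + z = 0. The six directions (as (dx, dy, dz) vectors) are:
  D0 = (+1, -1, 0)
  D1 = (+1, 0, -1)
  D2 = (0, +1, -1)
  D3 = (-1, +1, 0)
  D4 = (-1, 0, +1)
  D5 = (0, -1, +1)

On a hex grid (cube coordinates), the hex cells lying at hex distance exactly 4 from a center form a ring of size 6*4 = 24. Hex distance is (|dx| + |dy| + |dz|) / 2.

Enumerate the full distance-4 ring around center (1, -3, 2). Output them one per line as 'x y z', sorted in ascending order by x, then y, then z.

Walk ring at distance 4 from (1, -3, 2):
Start at center + D4*4 = (-3, -3, 6)
  hex 0: (-3, -3, 6)
  hex 1: (-2, -4, 6)
  hex 2: (-1, -5, 6)
  hex 3: (0, -6, 6)
  hex 4: (1, -7, 6)
  hex 5: (2, -7, 5)
  hex 6: (3, -7, 4)
  hex 7: (4, -7, 3)
  hex 8: (5, -7, 2)
  hex 9: (5, -6, 1)
  hex 10: (5, -5, 0)
  hex 11: (5, -4, -1)
  hex 12: (5, -3, -2)
  hex 13: (4, -2, -2)
  hex 14: (3, -1, -2)
  hex 15: (2, 0, -2)
  hex 16: (1, 1, -2)
  hex 17: (0, 1, -1)
  hex 18: (-1, 1, 0)
  hex 19: (-2, 1, 1)
  hex 20: (-3, 1, 2)
  hex 21: (-3, 0, 3)
  hex 22: (-3, -1, 4)
  hex 23: (-3, -2, 5)
Sorted: 24 hexes.

Answer: -3 -3 6
-3 -2 5
-3 -1 4
-3 0 3
-3 1 2
-2 -4 6
-2 1 1
-1 -5 6
-1 1 0
0 -6 6
0 1 -1
1 -7 6
1 1 -2
2 -7 5
2 0 -2
3 -7 4
3 -1 -2
4 -7 3
4 -2 -2
5 -7 2
5 -6 1
5 -5 0
5 -4 -1
5 -3 -2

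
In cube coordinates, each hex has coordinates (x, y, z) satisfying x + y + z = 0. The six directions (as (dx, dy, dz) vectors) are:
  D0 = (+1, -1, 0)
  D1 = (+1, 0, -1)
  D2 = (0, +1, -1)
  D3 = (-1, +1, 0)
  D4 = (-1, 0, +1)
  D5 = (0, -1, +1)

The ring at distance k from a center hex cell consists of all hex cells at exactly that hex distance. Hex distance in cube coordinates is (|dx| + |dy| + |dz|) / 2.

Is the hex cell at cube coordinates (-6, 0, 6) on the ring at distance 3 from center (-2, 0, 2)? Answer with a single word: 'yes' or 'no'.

|px - cx| = |-6 - (-2)| = 4
|py - cy| = |0 - 0| = 0
|pz - cz| = |6 - 2| = 4
distance = (4+0+4)/2 = 8/2 = 4
radius = 3; distance != radius -> no

Answer: no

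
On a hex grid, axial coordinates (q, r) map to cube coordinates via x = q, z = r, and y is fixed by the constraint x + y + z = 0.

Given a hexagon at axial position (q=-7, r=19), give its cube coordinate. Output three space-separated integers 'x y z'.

x = q = -7
z = r = 19
y = -x - z = -(-7) - (19) = -12

Answer: -7 -12 19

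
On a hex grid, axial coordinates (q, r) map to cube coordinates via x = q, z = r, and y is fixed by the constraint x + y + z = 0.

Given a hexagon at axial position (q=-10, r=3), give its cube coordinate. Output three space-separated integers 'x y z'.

Answer: -10 7 3

Derivation:
x = q = -10
z = r = 3
y = -x - z = -(-10) - (3) = 7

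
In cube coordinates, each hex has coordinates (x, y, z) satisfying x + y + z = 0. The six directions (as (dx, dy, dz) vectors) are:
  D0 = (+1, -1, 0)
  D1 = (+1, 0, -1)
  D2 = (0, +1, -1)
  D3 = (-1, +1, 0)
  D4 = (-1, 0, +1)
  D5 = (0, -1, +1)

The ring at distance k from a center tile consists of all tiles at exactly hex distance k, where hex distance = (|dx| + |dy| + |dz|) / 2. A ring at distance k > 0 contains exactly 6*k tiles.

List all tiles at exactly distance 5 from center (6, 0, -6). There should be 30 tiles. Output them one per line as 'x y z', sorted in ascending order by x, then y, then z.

Answer: 1 0 -1
1 1 -2
1 2 -3
1 3 -4
1 4 -5
1 5 -6
2 -1 -1
2 5 -7
3 -2 -1
3 5 -8
4 -3 -1
4 5 -9
5 -4 -1
5 5 -10
6 -5 -1
6 5 -11
7 -5 -2
7 4 -11
8 -5 -3
8 3 -11
9 -5 -4
9 2 -11
10 -5 -5
10 1 -11
11 -5 -6
11 -4 -7
11 -3 -8
11 -2 -9
11 -1 -10
11 0 -11

Derivation:
Walk ring at distance 5 from (6, 0, -6):
Start at center + D4*5 = (1, 0, -1)
  hex 0: (1, 0, -1)
  hex 1: (2, -1, -1)
  hex 2: (3, -2, -1)
  hex 3: (4, -3, -1)
  hex 4: (5, -4, -1)
  hex 5: (6, -5, -1)
  hex 6: (7, -5, -2)
  hex 7: (8, -5, -3)
  hex 8: (9, -5, -4)
  hex 9: (10, -5, -5)
  hex 10: (11, -5, -6)
  hex 11: (11, -4, -7)
  hex 12: (11, -3, -8)
  hex 13: (11, -2, -9)
  hex 14: (11, -1, -10)
  hex 15: (11, 0, -11)
  hex 16: (10, 1, -11)
  hex 17: (9, 2, -11)
  hex 18: (8, 3, -11)
  hex 19: (7, 4, -11)
  hex 20: (6, 5, -11)
  hex 21: (5, 5, -10)
  hex 22: (4, 5, -9)
  hex 23: (3, 5, -8)
  hex 24: (2, 5, -7)
  hex 25: (1, 5, -6)
  hex 26: (1, 4, -5)
  hex 27: (1, 3, -4)
  hex 28: (1, 2, -3)
  hex 29: (1, 1, -2)
Sorted: 30 hexes.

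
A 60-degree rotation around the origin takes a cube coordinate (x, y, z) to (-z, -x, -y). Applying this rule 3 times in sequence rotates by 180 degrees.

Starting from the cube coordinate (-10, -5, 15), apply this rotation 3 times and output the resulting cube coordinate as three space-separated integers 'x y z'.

Answer: 10 5 -15

Derivation:
Start: (-10, -5, 15)
Step 1: (-10, -5, 15) -> (-(15), -(-10), -(-5)) = (-15, 10, 5)
Step 2: (-15, 10, 5) -> (-(5), -(-15), -(10)) = (-5, 15, -10)
Step 3: (-5, 15, -10) -> (-(-10), -(-5), -(15)) = (10, 5, -15)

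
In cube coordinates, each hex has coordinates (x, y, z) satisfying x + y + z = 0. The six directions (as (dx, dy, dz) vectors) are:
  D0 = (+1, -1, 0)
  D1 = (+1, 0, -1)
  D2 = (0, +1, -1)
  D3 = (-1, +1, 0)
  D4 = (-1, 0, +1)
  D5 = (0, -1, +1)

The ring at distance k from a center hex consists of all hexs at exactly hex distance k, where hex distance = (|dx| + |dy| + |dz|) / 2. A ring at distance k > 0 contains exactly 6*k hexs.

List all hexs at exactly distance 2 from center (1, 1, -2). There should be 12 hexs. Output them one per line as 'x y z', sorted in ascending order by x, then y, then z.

Answer: -1 1 0
-1 2 -1
-1 3 -2
0 0 0
0 3 -3
1 -1 0
1 3 -4
2 -1 -1
2 2 -4
3 -1 -2
3 0 -3
3 1 -4

Derivation:
Walk ring at distance 2 from (1, 1, -2):
Start at center + D4*2 = (-1, 1, 0)
  hex 0: (-1, 1, 0)
  hex 1: (0, 0, 0)
  hex 2: (1, -1, 0)
  hex 3: (2, -1, -1)
  hex 4: (3, -1, -2)
  hex 5: (3, 0, -3)
  hex 6: (3, 1, -4)
  hex 7: (2, 2, -4)
  hex 8: (1, 3, -4)
  hex 9: (0, 3, -3)
  hex 10: (-1, 3, -2)
  hex 11: (-1, 2, -1)
Sorted: 12 hexes.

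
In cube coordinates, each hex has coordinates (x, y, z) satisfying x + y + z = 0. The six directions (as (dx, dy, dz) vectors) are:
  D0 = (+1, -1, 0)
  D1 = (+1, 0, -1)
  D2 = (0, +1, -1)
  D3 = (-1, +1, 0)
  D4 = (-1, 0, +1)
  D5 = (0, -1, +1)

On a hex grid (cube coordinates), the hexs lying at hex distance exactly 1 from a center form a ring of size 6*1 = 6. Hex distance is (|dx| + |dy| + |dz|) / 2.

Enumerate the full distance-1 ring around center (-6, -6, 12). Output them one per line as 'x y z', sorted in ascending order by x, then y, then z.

Walk ring at distance 1 from (-6, -6, 12):
Start at center + D4*1 = (-7, -6, 13)
  hex 0: (-7, -6, 13)
  hex 1: (-6, -7, 13)
  hex 2: (-5, -7, 12)
  hex 3: (-5, -6, 11)
  hex 4: (-6, -5, 11)
  hex 5: (-7, -5, 12)
Sorted: 6 hexes.

Answer: -7 -6 13
-7 -5 12
-6 -7 13
-6 -5 11
-5 -7 12
-5 -6 11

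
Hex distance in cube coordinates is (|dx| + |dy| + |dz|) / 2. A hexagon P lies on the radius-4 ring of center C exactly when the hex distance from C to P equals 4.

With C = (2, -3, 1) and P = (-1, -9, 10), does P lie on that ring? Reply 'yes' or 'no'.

Answer: no

Derivation:
|px - cx| = |-1 - 2| = 3
|py - cy| = |-9 - (-3)| = 6
|pz - cz| = |10 - 1| = 9
distance = (3+6+9)/2 = 18/2 = 9
radius = 4; distance != radius -> no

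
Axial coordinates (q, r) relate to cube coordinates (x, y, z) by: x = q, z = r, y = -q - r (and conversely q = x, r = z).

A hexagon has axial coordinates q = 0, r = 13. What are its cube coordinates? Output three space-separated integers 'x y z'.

Answer: 0 -13 13

Derivation:
x = q = 0
z = r = 13
y = -x - z = -(0) - (13) = -13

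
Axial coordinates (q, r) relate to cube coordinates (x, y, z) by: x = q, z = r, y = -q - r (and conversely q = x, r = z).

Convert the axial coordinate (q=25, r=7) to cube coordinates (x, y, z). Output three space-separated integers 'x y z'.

x = q = 25
z = r = 7
y = -x - z = -(25) - (7) = -32

Answer: 25 -32 7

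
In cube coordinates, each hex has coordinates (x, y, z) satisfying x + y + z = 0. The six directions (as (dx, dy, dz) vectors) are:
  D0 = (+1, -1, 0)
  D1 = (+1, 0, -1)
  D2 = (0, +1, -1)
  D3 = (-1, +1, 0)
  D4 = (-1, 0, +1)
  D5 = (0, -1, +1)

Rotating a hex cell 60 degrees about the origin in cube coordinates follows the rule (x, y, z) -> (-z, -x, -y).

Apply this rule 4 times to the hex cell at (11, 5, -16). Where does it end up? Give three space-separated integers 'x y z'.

Start: (11, 5, -16)
Step 1: (11, 5, -16) -> (-(-16), -(11), -(5)) = (16, -11, -5)
Step 2: (16, -11, -5) -> (-(-5), -(16), -(-11)) = (5, -16, 11)
Step 3: (5, -16, 11) -> (-(11), -(5), -(-16)) = (-11, -5, 16)
Step 4: (-11, -5, 16) -> (-(16), -(-11), -(-5)) = (-16, 11, 5)

Answer: -16 11 5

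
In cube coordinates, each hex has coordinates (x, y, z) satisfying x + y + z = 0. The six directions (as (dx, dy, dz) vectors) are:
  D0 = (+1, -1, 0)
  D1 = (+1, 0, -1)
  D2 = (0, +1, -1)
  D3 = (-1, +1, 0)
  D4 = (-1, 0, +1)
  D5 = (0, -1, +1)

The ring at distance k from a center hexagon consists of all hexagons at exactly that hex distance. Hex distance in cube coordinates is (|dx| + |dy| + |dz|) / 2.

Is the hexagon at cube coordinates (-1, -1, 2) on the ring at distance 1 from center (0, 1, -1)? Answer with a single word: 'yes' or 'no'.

|px - cx| = |-1 - 0| = 1
|py - cy| = |-1 - 1| = 2
|pz - cz| = |2 - (-1)| = 3
distance = (1+2+3)/2 = 6/2 = 3
radius = 1; distance != radius -> no

Answer: no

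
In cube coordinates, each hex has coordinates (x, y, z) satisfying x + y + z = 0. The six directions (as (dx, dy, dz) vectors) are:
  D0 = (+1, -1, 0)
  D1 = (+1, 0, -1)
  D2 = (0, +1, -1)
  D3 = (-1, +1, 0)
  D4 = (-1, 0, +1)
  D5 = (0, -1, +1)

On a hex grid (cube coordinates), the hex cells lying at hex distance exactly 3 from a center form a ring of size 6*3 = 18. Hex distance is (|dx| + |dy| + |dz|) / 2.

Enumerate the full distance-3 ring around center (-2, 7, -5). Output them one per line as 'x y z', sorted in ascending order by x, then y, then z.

Answer: -5 7 -2
-5 8 -3
-5 9 -4
-5 10 -5
-4 6 -2
-4 10 -6
-3 5 -2
-3 10 -7
-2 4 -2
-2 10 -8
-1 4 -3
-1 9 -8
0 4 -4
0 8 -8
1 4 -5
1 5 -6
1 6 -7
1 7 -8

Derivation:
Walk ring at distance 3 from (-2, 7, -5):
Start at center + D4*3 = (-5, 7, -2)
  hex 0: (-5, 7, -2)
  hex 1: (-4, 6, -2)
  hex 2: (-3, 5, -2)
  hex 3: (-2, 4, -2)
  hex 4: (-1, 4, -3)
  hex 5: (0, 4, -4)
  hex 6: (1, 4, -5)
  hex 7: (1, 5, -6)
  hex 8: (1, 6, -7)
  hex 9: (1, 7, -8)
  hex 10: (0, 8, -8)
  hex 11: (-1, 9, -8)
  hex 12: (-2, 10, -8)
  hex 13: (-3, 10, -7)
  hex 14: (-4, 10, -6)
  hex 15: (-5, 10, -5)
  hex 16: (-5, 9, -4)
  hex 17: (-5, 8, -3)
Sorted: 18 hexes.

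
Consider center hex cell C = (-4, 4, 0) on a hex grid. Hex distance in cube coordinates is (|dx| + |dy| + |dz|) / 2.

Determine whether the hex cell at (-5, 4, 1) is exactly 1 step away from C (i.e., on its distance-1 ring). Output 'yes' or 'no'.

Answer: yes

Derivation:
|px - cx| = |-5 - (-4)| = 1
|py - cy| = |4 - 4| = 0
|pz - cz| = |1 - 0| = 1
distance = (1+0+1)/2 = 2/2 = 1
radius = 1; distance == radius -> yes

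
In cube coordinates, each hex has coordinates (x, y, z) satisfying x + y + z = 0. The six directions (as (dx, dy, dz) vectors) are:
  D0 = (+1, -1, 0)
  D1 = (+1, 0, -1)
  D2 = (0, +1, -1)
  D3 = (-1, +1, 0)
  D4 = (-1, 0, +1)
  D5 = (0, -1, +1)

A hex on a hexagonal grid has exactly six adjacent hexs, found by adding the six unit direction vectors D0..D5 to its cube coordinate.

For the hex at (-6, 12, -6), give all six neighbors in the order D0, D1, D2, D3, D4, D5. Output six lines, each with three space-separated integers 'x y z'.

Answer: -5 11 -6
-5 12 -7
-6 13 -7
-7 13 -6
-7 12 -5
-6 11 -5

Derivation:
Center: (-6, 12, -6). Add each direction:
  D0: (-6, 12, -6) + (1, -1, 0) = (-5, 11, -6)
  D1: (-6, 12, -6) + (1, 0, -1) = (-5, 12, -7)
  D2: (-6, 12, -6) + (0, 1, -1) = (-6, 13, -7)
  D3: (-6, 12, -6) + (-1, 1, 0) = (-7, 13, -6)
  D4: (-6, 12, -6) + (-1, 0, 1) = (-7, 12, -5)
  D5: (-6, 12, -6) + (0, -1, 1) = (-6, 11, -5)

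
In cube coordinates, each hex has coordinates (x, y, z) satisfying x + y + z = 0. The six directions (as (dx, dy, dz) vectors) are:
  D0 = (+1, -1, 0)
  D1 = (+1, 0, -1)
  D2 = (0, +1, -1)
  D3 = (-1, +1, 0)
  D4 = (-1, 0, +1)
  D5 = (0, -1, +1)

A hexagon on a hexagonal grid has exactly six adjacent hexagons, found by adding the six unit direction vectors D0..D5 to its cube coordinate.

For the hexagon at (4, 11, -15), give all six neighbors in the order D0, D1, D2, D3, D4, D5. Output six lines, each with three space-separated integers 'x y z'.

Answer: 5 10 -15
5 11 -16
4 12 -16
3 12 -15
3 11 -14
4 10 -14

Derivation:
Center: (4, 11, -15). Add each direction:
  D0: (4, 11, -15) + (1, -1, 0) = (5, 10, -15)
  D1: (4, 11, -15) + (1, 0, -1) = (5, 11, -16)
  D2: (4, 11, -15) + (0, 1, -1) = (4, 12, -16)
  D3: (4, 11, -15) + (-1, 1, 0) = (3, 12, -15)
  D4: (4, 11, -15) + (-1, 0, 1) = (3, 11, -14)
  D5: (4, 11, -15) + (0, -1, 1) = (4, 10, -14)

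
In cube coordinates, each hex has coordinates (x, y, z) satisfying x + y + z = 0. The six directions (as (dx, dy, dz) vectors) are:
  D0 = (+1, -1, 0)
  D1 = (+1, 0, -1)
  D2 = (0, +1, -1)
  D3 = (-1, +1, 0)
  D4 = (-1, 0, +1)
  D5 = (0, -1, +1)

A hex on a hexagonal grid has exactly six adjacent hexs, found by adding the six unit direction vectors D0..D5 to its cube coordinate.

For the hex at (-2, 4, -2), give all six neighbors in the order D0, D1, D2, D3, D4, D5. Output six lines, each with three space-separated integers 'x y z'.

Answer: -1 3 -2
-1 4 -3
-2 5 -3
-3 5 -2
-3 4 -1
-2 3 -1

Derivation:
Center: (-2, 4, -2). Add each direction:
  D0: (-2, 4, -2) + (1, -1, 0) = (-1, 3, -2)
  D1: (-2, 4, -2) + (1, 0, -1) = (-1, 4, -3)
  D2: (-2, 4, -2) + (0, 1, -1) = (-2, 5, -3)
  D3: (-2, 4, -2) + (-1, 1, 0) = (-3, 5, -2)
  D4: (-2, 4, -2) + (-1, 0, 1) = (-3, 4, -1)
  D5: (-2, 4, -2) + (0, -1, 1) = (-2, 3, -1)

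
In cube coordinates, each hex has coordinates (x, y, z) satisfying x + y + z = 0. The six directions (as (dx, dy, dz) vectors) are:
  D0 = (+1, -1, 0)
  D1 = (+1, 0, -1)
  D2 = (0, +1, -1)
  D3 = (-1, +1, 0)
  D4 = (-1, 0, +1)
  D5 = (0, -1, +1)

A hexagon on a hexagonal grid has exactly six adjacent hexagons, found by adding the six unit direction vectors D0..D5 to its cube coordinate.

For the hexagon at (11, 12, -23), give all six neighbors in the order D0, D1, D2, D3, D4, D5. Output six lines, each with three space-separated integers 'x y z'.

Center: (11, 12, -23). Add each direction:
  D0: (11, 12, -23) + (1, -1, 0) = (12, 11, -23)
  D1: (11, 12, -23) + (1, 0, -1) = (12, 12, -24)
  D2: (11, 12, -23) + (0, 1, -1) = (11, 13, -24)
  D3: (11, 12, -23) + (-1, 1, 0) = (10, 13, -23)
  D4: (11, 12, -23) + (-1, 0, 1) = (10, 12, -22)
  D5: (11, 12, -23) + (0, -1, 1) = (11, 11, -22)

Answer: 12 11 -23
12 12 -24
11 13 -24
10 13 -23
10 12 -22
11 11 -22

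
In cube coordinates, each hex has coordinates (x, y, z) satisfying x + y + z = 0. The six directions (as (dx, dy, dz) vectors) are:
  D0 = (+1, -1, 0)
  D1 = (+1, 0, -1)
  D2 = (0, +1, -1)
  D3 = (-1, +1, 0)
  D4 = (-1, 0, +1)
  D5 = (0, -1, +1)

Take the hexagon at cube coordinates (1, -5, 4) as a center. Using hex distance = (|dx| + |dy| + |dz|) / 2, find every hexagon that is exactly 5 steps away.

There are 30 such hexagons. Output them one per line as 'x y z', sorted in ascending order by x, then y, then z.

Answer: -4 -5 9
-4 -4 8
-4 -3 7
-4 -2 6
-4 -1 5
-4 0 4
-3 -6 9
-3 0 3
-2 -7 9
-2 0 2
-1 -8 9
-1 0 1
0 -9 9
0 0 0
1 -10 9
1 0 -1
2 -10 8
2 -1 -1
3 -10 7
3 -2 -1
4 -10 6
4 -3 -1
5 -10 5
5 -4 -1
6 -10 4
6 -9 3
6 -8 2
6 -7 1
6 -6 0
6 -5 -1

Derivation:
Walk ring at distance 5 from (1, -5, 4):
Start at center + D4*5 = (-4, -5, 9)
  hex 0: (-4, -5, 9)
  hex 1: (-3, -6, 9)
  hex 2: (-2, -7, 9)
  hex 3: (-1, -8, 9)
  hex 4: (0, -9, 9)
  hex 5: (1, -10, 9)
  hex 6: (2, -10, 8)
  hex 7: (3, -10, 7)
  hex 8: (4, -10, 6)
  hex 9: (5, -10, 5)
  hex 10: (6, -10, 4)
  hex 11: (6, -9, 3)
  hex 12: (6, -8, 2)
  hex 13: (6, -7, 1)
  hex 14: (6, -6, 0)
  hex 15: (6, -5, -1)
  hex 16: (5, -4, -1)
  hex 17: (4, -3, -1)
  hex 18: (3, -2, -1)
  hex 19: (2, -1, -1)
  hex 20: (1, 0, -1)
  hex 21: (0, 0, 0)
  hex 22: (-1, 0, 1)
  hex 23: (-2, 0, 2)
  hex 24: (-3, 0, 3)
  hex 25: (-4, 0, 4)
  hex 26: (-4, -1, 5)
  hex 27: (-4, -2, 6)
  hex 28: (-4, -3, 7)
  hex 29: (-4, -4, 8)
Sorted: 30 hexes.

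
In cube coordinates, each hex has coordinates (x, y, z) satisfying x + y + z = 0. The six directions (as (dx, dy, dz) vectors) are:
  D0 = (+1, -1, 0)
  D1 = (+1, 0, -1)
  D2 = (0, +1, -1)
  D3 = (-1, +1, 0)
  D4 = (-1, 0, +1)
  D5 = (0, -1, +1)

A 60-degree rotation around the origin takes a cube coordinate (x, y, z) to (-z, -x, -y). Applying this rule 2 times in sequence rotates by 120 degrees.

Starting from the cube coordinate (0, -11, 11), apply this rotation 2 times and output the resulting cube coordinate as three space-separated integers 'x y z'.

Start: (0, -11, 11)
Step 1: (0, -11, 11) -> (-(11), -(0), -(-11)) = (-11, 0, 11)
Step 2: (-11, 0, 11) -> (-(11), -(-11), -(0)) = (-11, 11, 0)

Answer: -11 11 0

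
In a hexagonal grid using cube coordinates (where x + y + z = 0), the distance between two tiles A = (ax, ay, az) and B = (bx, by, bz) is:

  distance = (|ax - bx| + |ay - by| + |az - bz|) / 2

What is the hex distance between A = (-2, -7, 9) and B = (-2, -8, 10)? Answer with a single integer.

|ax - bx| = |-2 - (-2)| = 0
|ay - by| = |-7 - (-8)| = 1
|az - bz| = |9 - 10| = 1
distance = (0 + 1 + 1) / 2 = 2 / 2 = 1

Answer: 1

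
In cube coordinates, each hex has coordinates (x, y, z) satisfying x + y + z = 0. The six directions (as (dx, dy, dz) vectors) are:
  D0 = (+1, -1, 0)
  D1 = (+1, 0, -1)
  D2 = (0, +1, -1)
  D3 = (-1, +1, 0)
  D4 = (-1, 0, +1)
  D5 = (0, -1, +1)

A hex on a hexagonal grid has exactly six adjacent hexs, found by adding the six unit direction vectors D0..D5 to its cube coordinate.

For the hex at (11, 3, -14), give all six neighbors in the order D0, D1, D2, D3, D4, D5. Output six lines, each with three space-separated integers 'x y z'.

Center: (11, 3, -14). Add each direction:
  D0: (11, 3, -14) + (1, -1, 0) = (12, 2, -14)
  D1: (11, 3, -14) + (1, 0, -1) = (12, 3, -15)
  D2: (11, 3, -14) + (0, 1, -1) = (11, 4, -15)
  D3: (11, 3, -14) + (-1, 1, 0) = (10, 4, -14)
  D4: (11, 3, -14) + (-1, 0, 1) = (10, 3, -13)
  D5: (11, 3, -14) + (0, -1, 1) = (11, 2, -13)

Answer: 12 2 -14
12 3 -15
11 4 -15
10 4 -14
10 3 -13
11 2 -13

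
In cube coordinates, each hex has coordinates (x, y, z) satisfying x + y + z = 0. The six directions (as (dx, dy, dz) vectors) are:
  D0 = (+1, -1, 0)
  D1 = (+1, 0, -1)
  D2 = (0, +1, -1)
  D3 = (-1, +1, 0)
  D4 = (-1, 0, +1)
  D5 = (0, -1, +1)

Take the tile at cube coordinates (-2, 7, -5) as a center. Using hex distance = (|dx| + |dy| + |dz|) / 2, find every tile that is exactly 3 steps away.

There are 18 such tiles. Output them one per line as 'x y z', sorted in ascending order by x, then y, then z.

Answer: -5 7 -2
-5 8 -3
-5 9 -4
-5 10 -5
-4 6 -2
-4 10 -6
-3 5 -2
-3 10 -7
-2 4 -2
-2 10 -8
-1 4 -3
-1 9 -8
0 4 -4
0 8 -8
1 4 -5
1 5 -6
1 6 -7
1 7 -8

Derivation:
Walk ring at distance 3 from (-2, 7, -5):
Start at center + D4*3 = (-5, 7, -2)
  hex 0: (-5, 7, -2)
  hex 1: (-4, 6, -2)
  hex 2: (-3, 5, -2)
  hex 3: (-2, 4, -2)
  hex 4: (-1, 4, -3)
  hex 5: (0, 4, -4)
  hex 6: (1, 4, -5)
  hex 7: (1, 5, -6)
  hex 8: (1, 6, -7)
  hex 9: (1, 7, -8)
  hex 10: (0, 8, -8)
  hex 11: (-1, 9, -8)
  hex 12: (-2, 10, -8)
  hex 13: (-3, 10, -7)
  hex 14: (-4, 10, -6)
  hex 15: (-5, 10, -5)
  hex 16: (-5, 9, -4)
  hex 17: (-5, 8, -3)
Sorted: 18 hexes.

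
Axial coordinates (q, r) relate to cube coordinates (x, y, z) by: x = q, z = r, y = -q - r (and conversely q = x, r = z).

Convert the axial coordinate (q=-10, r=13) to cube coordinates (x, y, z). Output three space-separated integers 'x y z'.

x = q = -10
z = r = 13
y = -x - z = -(-10) - (13) = -3

Answer: -10 -3 13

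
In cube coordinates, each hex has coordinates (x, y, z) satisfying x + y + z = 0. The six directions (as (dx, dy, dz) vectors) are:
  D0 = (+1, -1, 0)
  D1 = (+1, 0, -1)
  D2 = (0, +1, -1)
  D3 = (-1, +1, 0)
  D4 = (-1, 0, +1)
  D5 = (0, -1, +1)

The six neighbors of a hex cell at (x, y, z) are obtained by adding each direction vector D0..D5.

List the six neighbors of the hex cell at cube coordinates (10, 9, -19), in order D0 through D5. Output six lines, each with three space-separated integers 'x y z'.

Answer: 11 8 -19
11 9 -20
10 10 -20
9 10 -19
9 9 -18
10 8 -18

Derivation:
Center: (10, 9, -19). Add each direction:
  D0: (10, 9, -19) + (1, -1, 0) = (11, 8, -19)
  D1: (10, 9, -19) + (1, 0, -1) = (11, 9, -20)
  D2: (10, 9, -19) + (0, 1, -1) = (10, 10, -20)
  D3: (10, 9, -19) + (-1, 1, 0) = (9, 10, -19)
  D4: (10, 9, -19) + (-1, 0, 1) = (9, 9, -18)
  D5: (10, 9, -19) + (0, -1, 1) = (10, 8, -18)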